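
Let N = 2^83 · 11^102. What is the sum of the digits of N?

2^83 · 11^102 = 161266264495443551441886005368122635715917276840279216267984322356298628041695138299124551346781975942753500918087533881354635706368
Sum of its 132 digits: 599.

599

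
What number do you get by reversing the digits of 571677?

776175

Reversing 571677 gives 776175.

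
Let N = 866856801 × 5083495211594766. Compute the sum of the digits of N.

108

866856801 × 5083495211594766 = 4406662397021856963103566
Sum of its 25 digits: 108.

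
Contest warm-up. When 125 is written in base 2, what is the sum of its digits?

125 in base 2 is 1111101.
Digit sum: 1+1+1+1+1+0+1 = 6.

6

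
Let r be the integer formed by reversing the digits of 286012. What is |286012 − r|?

75330

Reverse of 286012 is 210682.
|286012 − 210682| = 75330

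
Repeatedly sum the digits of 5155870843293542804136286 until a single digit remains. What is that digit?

1

5+1+5+5+8+7+0+8+4+3+2+9+3+5+4+2+8+0+4+1+3+6+2+8+6 = 109
1+0+9 = 10
1+0 = 1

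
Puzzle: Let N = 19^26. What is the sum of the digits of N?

19^26 = 1768453418076865701195582595329481
Sum of its 34 digits: 163.

163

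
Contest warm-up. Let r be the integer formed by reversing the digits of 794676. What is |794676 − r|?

118179

Reverse of 794676 is 676497.
|794676 − 676497| = 118179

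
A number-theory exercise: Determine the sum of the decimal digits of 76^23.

76^23 = 18143147130305648479227396634904188709502976
Sum of its 44 digits: 196.

196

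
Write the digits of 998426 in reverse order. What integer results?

624899

Reversing 998426 gives 624899.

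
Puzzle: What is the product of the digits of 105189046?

0

1×0×5×1×8×9×0×4×6 = 0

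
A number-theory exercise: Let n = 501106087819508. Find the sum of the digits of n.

59

5+0+1+1+0+6+0+8+7+8+1+9+5+0+8 = 59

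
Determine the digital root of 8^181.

The digital root of n equals n mod 9 (or 9 when 9 | n), so we need 8^181 mod 9.
8^181 ≡ 8 (mod 9), so the digital root is 8.

8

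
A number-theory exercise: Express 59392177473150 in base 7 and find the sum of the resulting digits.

59392177473150 in base 7 is 15336641344622604.
Digit sum: 1+5+3+3+6+6+4+1+3+4+4+6+2+2+6+0+4 = 60.

60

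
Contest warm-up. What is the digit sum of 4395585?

39

4+3+9+5+5+8+5 = 39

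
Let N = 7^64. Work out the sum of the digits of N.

232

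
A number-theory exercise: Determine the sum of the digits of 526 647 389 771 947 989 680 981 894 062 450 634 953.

211

5+2+6+6+4+7+3+8+9+7+7+1+9+4+7+9+8+9+6+8+0+9+8+1+8+9+4+0+6+2+4+5+0+6+3+4+9+5+3 = 211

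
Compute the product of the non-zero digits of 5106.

30

5×1×6 = 30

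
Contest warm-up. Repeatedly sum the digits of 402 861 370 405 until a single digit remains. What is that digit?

4+0+2+8+6+1+3+7+0+4+0+5 = 40
4+0 = 4
(Equivalently, 402 861 370 405 mod 9 = 4.)

4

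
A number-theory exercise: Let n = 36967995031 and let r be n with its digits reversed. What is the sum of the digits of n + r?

Reversal of 36967995031 is 13059976963; 36967995031 + 13059976963 = 50027971994.
Digit sum of 50027971994: 5+0+0+2+7+9+7+1+9+9+4 = 53.

53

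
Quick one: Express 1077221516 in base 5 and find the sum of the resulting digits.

1077221516 in base 5 is 4201232042031.
Digit sum: 4+2+0+1+2+3+2+0+4+2+0+3+1 = 24.

24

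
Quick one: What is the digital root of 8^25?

8

The digital root of n equals n mod 9 (or 9 when 9 | n), so we need 8^25 mod 9.
8^25 ≡ 8 (mod 9), so the digital root is 8.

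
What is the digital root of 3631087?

3+6+3+1+0+8+7 = 28
2+8 = 10
1+0 = 1

1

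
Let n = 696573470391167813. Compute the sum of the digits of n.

86

6+9+6+5+7+3+4+7+0+3+9+1+1+6+7+8+1+3 = 86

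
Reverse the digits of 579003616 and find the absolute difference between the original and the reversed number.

Reverse of 579003616 is 616300975.
|579003616 − 616300975| = 37297359

37297359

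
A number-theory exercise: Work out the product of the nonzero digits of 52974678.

846720

5×2×9×7×4×6×7×8 = 846720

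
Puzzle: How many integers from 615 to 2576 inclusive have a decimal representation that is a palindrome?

55

The integers in [615, 2576] that have a decimal representation that is a palindrome: 616, 626, 636, 646, 656, 666, …, 2442, 2552.
55 qualify.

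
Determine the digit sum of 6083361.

6+0+8+3+3+6+1 = 27

27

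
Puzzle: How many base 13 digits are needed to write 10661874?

10661874 in base 13 is 2293C02, which has 7 digits.

7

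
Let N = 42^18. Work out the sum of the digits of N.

135

42^18 = 165381614442044595841154678784
Sum of its 30 digits: 135.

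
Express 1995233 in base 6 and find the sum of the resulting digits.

1995233 in base 6 is 110433105.
Digit sum: 1+1+0+4+3+3+1+0+5 = 18.

18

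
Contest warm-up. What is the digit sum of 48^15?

108

48^15 = 16543163447903718821855232
Sum of its 26 digits: 108.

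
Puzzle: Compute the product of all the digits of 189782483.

1×8×9×7×8×2×4×8×3 = 774144

774144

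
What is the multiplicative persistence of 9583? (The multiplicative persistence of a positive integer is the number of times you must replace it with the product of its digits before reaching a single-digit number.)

2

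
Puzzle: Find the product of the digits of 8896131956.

8×8×9×6×1×3×1×9×5×6 = 2799360

2799360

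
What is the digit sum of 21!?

21! = 51090942171709440000
Sum of its 20 digits: 63.

63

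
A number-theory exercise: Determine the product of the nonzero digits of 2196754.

15120

2×1×9×6×7×5×4 = 15120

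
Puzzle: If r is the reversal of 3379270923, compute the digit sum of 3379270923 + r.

36

Reversal of 3379270923 is 3290729733; 3379270923 + 3290729733 = 6670000656.
Digit sum of 6670000656: 6+6+7+0+0+0+0+6+5+6 = 36.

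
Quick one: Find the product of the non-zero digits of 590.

5×9 = 45

45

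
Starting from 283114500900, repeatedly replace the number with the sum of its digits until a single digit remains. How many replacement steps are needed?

283114500900 → 33 → 6 (2 steps)

2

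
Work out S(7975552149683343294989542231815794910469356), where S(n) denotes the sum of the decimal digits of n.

216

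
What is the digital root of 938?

2

9+3+8 = 20
2+0 = 2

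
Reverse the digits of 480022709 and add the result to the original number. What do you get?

1387242793

Reverse of 480022709 is 907220084.
480022709 + 907220084 = 1387242793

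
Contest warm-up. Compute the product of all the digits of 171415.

140

1×7×1×4×1×5 = 140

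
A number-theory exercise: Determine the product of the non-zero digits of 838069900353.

4199040

8×3×8×6×9×9×3×5×3 = 4199040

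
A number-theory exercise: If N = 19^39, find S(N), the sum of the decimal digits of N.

199

19^39 = 74368742344158402044370289529129338200416023056379
Sum of its 50 digits: 199.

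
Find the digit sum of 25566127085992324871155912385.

131

2+5+5+6+6+1+2+7+0+8+5+9+9+2+3+2+4+8+7+1+1+5+5+9+1+2+3+8+5 = 131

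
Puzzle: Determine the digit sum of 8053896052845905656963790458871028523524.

8+0+5+3+8+9+6+0+5+2+8+4+5+9+0+5+6+5+6+9+6+3+7+9+0+4+5+8+8+7+1+0+2+8+5+2+3+5+2+4 = 192

192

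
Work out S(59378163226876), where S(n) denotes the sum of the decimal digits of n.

5+9+3+7+8+1+6+3+2+2+6+8+7+6 = 73

73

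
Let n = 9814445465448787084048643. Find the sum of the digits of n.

9+8+1+4+4+4+5+4+6+5+4+4+8+7+8+7+0+8+4+0+4+8+6+4+3 = 125

125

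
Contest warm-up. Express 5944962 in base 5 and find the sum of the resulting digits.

18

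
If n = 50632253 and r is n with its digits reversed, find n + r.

Reverse of 50632253 is 35223605.
50632253 + 35223605 = 85855858

85855858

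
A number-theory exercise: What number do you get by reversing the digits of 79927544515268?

Reversing 79927544515268 gives 86251544572997.

86251544572997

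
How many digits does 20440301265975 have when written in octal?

20440301265975 in base 8 is 451344071262067, which has 15 digits.

15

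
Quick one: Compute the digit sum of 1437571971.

1+4+3+7+5+7+1+9+7+1 = 45

45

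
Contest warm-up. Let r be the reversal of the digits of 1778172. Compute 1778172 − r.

Reverse of 1778172 is 2718771.
1778172 − 2718771 = -940599

-940599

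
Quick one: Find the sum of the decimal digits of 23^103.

23^103 = 181120292057919100304261868988672529740587284827801252809582215541609345699988044561638130873255478567108709697047335431227782547521001304167
Sum of its 141 digits: 617.

617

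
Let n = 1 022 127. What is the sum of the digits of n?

1+0+2+2+1+2+7 = 15

15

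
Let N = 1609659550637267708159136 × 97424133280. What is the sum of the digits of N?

1609659550637267708159136 × 97424133280 = 156819686596710078134735809113646080
Sum of its 36 digits: 162.

162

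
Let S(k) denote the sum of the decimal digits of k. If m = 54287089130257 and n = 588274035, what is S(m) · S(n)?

2562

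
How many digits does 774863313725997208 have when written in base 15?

774863313725997208 in base 15 is 1B8221800BBAD0DD, which has 16 digits.

16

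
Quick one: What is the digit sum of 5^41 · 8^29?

5^41 · 8^29 = 7036874417766400000000000000000000000000000000000000000
Sum of its 55 digits: 70.

70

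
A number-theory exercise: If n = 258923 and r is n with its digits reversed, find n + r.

588775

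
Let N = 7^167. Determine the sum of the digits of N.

7^167 = 1353233319106906866384540269110968579449175814049250379347325206641409458165863257340524955930256724093799013080824061793035824913113211351543
Sum of its 142 digits: 589.

589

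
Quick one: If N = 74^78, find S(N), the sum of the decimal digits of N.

712

74^78 = 63106506528195532819539853755619846139591003664053690577920396615263284279598458822466790052650943464008525347646329505187594983665398973019979776
Sum of its 146 digits: 712.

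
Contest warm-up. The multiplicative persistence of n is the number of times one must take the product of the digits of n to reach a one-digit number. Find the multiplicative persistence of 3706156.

1

3706156 → 0 (1 step)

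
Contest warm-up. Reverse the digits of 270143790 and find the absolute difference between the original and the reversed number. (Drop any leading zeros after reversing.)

Reverse of 270143790 is 97341072.
|270143790 − 97341072| = 172802718

172802718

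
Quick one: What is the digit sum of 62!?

306

62! = 31469973260387937525653122354950764088012280797258232192163168247821107200000000000000
Sum of its 86 digits: 306.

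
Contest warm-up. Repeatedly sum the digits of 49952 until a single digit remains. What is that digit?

2

4+9+9+5+2 = 29
2+9 = 11
1+1 = 2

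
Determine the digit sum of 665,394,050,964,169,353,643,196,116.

6+6+5+3+9+4+0+5+0+9+6+4+1+6+9+3+5+3+6+4+3+1+9+6+1+1+6 = 121

121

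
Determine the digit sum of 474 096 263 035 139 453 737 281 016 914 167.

137

4+7+4+0+9+6+2+6+3+0+3+5+1+3+9+4+5+3+7+3+7+2+8+1+0+1+6+9+1+4+1+6+7 = 137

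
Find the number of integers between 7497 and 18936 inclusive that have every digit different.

3896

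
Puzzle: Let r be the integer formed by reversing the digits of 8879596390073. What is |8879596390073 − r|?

5178659430285

Reverse of 8879596390073 is 3700936959788.
|8879596390073 − 3700936959788| = 5178659430285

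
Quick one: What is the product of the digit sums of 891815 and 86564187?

1440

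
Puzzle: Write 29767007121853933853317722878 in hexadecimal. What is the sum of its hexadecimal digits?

29767007121853933853317722878 in base 16 is 602EB0F17ECA667F9052F2FE.
Digit sum: 6+0+2+14+11+0+15+1+7+14+12+10+6+6+7+15+9+0+5+2+15+2+15+14 = 188.

188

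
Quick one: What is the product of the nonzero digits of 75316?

630

7×5×3×1×6 = 630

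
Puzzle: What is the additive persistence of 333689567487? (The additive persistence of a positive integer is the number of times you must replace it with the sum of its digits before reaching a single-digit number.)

3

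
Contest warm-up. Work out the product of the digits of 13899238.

1×3×8×9×9×2×3×8 = 93312

93312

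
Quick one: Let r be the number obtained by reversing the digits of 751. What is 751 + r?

Reverse of 751 is 157.
751 + 157 = 908

908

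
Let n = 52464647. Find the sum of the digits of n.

38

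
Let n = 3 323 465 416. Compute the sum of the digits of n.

3+3+2+3+4+6+5+4+1+6 = 37

37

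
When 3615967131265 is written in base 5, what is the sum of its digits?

3615967131265 in base 5 is 433221000041200030.
Digit sum: 4+3+3+2+2+1+0+0+0+0+4+1+2+0+0+0+3+0 = 25.

25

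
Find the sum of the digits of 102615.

1+0+2+6+1+5 = 15

15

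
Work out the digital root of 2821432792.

4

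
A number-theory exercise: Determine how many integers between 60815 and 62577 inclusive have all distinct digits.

The integers in [60815, 62577] that have all distinct digits: 60815, 60817, 60819, 60821, 60823, 60824, …, 62573, 62574.
613 qualify.

613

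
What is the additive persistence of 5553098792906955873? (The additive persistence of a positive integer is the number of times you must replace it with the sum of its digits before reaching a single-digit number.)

2

5553098792906955873 → 105 → 6 (2 steps)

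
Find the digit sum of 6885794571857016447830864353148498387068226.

6+8+8+5+7+9+4+5+7+1+8+5+7+0+1+6+4+4+7+8+3+0+8+6+4+3+5+3+1+4+8+4+9+8+3+8+7+0+6+8+2+2+6 = 218

218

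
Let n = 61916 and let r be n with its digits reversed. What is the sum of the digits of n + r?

19

Reversal of 61916 is 61916; 61916 + 61916 = 123832.
Digit sum of 123832: 1+2+3+8+3+2 = 19.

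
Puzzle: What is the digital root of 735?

6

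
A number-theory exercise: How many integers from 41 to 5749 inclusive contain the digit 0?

1488

The integers in [41, 5749] that contain the digit 0: 50, 60, 70, 80, 90, 100, …, 5730, 5740.
1488 qualify.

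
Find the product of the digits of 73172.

7×3×1×7×2 = 294

294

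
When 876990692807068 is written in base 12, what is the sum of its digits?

70

876990692807068 in base 12 is 8243A808709164.
Digit sum: 8+2+4+3+10+8+0+8+7+0+9+1+6+4 = 70.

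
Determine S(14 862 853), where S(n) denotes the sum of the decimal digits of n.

37

1+4+8+6+2+8+5+3 = 37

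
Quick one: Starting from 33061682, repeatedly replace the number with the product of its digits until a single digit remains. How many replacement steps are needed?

33061682 → 0 (1 step)

1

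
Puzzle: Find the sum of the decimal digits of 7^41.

148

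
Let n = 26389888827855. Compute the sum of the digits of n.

87

2+6+3+8+9+8+8+8+8+2+7+8+5+5 = 87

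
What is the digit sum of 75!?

432

75! = 24809140811395398091946477116594033660926243886570122837795894512655842677572867409443815424000000000000000000
Sum of its 110 digits: 432.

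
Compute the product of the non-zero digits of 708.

7×8 = 56

56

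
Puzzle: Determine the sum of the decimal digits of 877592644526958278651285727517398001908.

198

8+7+7+5+9+2+6+4+4+5+2+6+9+5+8+2+7+8+6+5+1+2+8+5+7+2+7+5+1+7+3+9+8+0+0+1+9+0+8 = 198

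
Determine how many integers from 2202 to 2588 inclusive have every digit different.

The integers in [2202, 2588] that have every digit different: 2301, 2304, 2305, 2306, 2307, 2308, …, 2586, 2587.
160 qualify.

160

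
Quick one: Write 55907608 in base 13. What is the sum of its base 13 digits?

40

55907608 in base 13 is B776333.
Digit sum: 11+7+7+6+3+3+3 = 40.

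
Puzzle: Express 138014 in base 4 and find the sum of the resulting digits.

138014 in base 4 is 201230132.
Digit sum: 2+0+1+2+3+0+1+3+2 = 14.

14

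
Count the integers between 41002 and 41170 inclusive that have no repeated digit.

42

The integers in [41002, 41170] that have no repeated digit: 41023, 41025, 41026, 41027, 41028, 41029, …, 41097, 41098.
42 qualify.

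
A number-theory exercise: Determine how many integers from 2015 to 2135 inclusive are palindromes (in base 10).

1

The integers in [2015, 2135] that are palindromes (in base 10): 2112.
1 qualifies.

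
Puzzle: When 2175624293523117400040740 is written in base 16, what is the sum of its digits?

175

2175624293523117400040740 in base 16 is 1CCB4D44B87BECF1EA524.
Digit sum: 1+12+12+11+4+13+4+4+11+8+7+11+14+12+15+1+14+10+5+2+4 = 175.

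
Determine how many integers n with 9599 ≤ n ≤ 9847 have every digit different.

147

The integers in [9599, 9847] that have every digit different: 9601, 9602, 9603, 9604, 9605, 9607, …, 9846, 9847.
147 qualify.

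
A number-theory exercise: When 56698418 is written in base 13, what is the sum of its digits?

50

56698418 in base 13 is B99227A.
Digit sum: 11+9+9+2+2+7+10 = 50.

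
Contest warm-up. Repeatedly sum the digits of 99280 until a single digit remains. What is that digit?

1

9+9+2+8+0 = 28
2+8 = 10
1+0 = 1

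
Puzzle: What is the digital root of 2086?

7

2+0+8+6 = 16
1+6 = 7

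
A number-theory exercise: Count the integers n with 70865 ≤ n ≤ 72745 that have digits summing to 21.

144

The integers in [70865, 72745] that have digits summing to 21: 70905, 70914, 70923, 70932, 70941, 70950, …, 72732, 72741.
144 qualify.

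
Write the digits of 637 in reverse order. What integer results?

Reversing 637 gives 736.

736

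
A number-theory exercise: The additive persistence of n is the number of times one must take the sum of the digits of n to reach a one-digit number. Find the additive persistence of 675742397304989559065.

675742397304989559065 → 113 → 5 (2 steps)

2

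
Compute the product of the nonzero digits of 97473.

5292

9×7×4×7×3 = 5292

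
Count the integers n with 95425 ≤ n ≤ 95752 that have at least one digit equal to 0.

60

The integers in [95425, 95752] that have at least one digit equal to 0: 95430, 95440, 95450, 95460, 95470, 95480, …, 95740, 95750.
60 qualify.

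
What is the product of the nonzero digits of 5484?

5×4×8×4 = 640

640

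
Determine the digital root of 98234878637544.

6

9+8+2+3+4+8+7+8+6+3+7+5+4+4 = 78
7+8 = 15
1+5 = 6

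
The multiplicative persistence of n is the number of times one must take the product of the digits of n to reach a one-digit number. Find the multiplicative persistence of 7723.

7723 → 294 → 72 → 14 → 4 (4 steps)

4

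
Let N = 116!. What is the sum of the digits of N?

116! = 33931086844518982011982560935885732032396635556994207701963662088123265314176330336254535971207181169698868584991941607780111073928236261199604691797570505851011072000000000000000000000000000
Sum of its 191 digits: 729.

729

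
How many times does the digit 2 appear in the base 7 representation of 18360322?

2

18360322 in base 7 is 312026431.
The digit 2 appears 2 times.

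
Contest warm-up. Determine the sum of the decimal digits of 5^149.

5^149 = 140129846432481707092372958328991613128026194187651577175706828388979108268586060148663818836212158203125
Sum of its 105 digits: 470.

470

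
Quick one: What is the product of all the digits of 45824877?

4×5×8×2×4×8×7×7 = 501760

501760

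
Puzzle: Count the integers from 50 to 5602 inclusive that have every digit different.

2991

The integers in [50, 5602] that have every digit different: 50, 51, 52, 53, 54, 56, …, 5601, 5602.
2991 qualify.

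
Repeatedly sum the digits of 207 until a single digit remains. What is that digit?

2+0+7 = 9

9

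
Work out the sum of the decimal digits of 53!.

279

53! = 4274883284060025564298013753389399649690343788366813724672000000000000
Sum of its 70 digits: 279.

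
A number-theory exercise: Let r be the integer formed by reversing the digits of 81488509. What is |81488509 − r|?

Reverse of 81488509 is 90588418.
|81488509 − 90588418| = 9099909

9099909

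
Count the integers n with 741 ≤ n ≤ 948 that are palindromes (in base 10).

20

The integers in [741, 948] that are palindromes (in base 10): 747, 757, 767, 777, 787, 797, …, 929, 939.
20 qualify.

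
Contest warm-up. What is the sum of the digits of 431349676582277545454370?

4+3+1+3+4+9+6+7+6+5+8+2+2+7+7+5+4+5+4+5+4+3+7+0 = 111

111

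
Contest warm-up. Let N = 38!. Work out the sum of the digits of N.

38! = 523022617466601111760007224100074291200000000
Sum of its 45 digits: 108.

108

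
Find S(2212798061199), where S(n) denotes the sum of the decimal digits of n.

2+2+1+2+7+9+8+0+6+1+1+9+9 = 57

57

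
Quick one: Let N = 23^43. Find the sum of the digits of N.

23^43 = 35834136918934220777541995677272642015423987712183913488967
Sum of its 59 digits: 284.

284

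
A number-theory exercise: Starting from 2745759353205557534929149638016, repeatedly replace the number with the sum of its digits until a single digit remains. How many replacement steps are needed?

2745759353205557534929149638016 → 144 → 9 (2 steps)

2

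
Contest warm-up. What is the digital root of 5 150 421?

9

5+1+5+0+4+2+1 = 18
1+8 = 9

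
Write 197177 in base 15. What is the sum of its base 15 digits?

29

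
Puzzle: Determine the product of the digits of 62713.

6×2×7×1×3 = 252

252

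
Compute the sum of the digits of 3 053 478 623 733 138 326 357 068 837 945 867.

3+0+5+3+4+7+8+6+2+3+7+3+3+1+3+8+3+2+6+3+5+7+0+6+8+8+3+7+9+4+5+8+6+7 = 163

163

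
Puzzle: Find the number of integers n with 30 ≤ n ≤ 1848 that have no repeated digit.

1130

The integers in [30, 1848] that have no repeated digit: 30, 31, 32, 34, 35, 36, …, 1846, 1847.
1130 qualify.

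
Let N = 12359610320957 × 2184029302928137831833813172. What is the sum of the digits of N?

179

12359610320957 × 2184029302928137831833813172 = 26993751113743134607617849710668094245604
Sum of its 41 digits: 179.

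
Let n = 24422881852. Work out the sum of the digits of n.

2+4+4+2+2+8+8+1+8+5+2 = 46

46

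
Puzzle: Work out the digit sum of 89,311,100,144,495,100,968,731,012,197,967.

127

8+9+3+1+1+1+0+0+1+4+4+4+9+5+1+0+0+9+6+8+7+3+1+0+1+2+1+9+7+9+6+7 = 127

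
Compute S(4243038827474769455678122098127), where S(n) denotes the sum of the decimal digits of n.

145

4+2+4+3+0+3+8+8+2+7+4+7+4+7+6+9+4+5+5+6+7+8+1+2+2+0+9+8+1+2+7 = 145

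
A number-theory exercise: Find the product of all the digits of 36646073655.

0

3×6×6×4×6×0×7×3×6×5×5 = 0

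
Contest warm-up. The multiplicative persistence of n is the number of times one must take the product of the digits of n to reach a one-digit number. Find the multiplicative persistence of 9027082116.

1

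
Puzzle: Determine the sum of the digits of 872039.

29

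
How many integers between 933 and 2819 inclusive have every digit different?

The integers in [933, 2819] that have every digit different: 934, 935, 936, 937, 938, 940, …, 2817, 2819.
955 qualify.

955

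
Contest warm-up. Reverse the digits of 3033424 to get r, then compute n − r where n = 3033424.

-1209879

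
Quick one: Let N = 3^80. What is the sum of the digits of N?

3^80 = 147808829414345923316083210206383297601
Sum of its 39 digits: 153.

153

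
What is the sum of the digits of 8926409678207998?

94

8+9+2+6+4+0+9+6+7+8+2+0+7+9+9+8 = 94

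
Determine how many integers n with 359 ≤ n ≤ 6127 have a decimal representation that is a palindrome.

The integers in [359, 6127] that have a decimal representation that is a palindrome: 363, 373, 383, 393, 404, 414, …, 6006, 6116.
116 qualify.

116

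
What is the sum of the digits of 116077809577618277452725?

114

1+1+6+0+7+7+8+0+9+5+7+7+6+1+8+2+7+7+4+5+2+7+2+5 = 114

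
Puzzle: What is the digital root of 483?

6

4+8+3 = 15
1+5 = 6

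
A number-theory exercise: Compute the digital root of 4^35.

The digital root of n equals n mod 9 (or 9 when 9 | n), so we need 4^35 mod 9.
4^35 ≡ 7 (mod 9), so the digital root is 7.

7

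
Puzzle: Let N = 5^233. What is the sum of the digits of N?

704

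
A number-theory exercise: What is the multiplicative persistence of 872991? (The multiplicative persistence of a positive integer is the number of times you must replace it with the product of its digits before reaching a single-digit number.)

2

872991 → 9072 → 0 (2 steps)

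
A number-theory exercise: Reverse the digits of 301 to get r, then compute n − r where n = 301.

198

Reverse of 301 is 103.
301 − 103 = 198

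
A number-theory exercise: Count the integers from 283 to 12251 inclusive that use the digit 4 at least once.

3978

The integers in [283, 12251] that use the digit 4 at least once: 284, 294, 304, 314, 324, 334, …, 12248, 12249.
3978 qualify.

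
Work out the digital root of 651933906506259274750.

4

6+5+1+9+3+3+9+0+6+5+0+6+2+5+9+2+7+4+7+5+0 = 94
9+4 = 13
1+3 = 4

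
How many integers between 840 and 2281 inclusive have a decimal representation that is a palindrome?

The integers in [840, 2281] that have a decimal representation that is a palindrome: 848, 858, 868, 878, 888, 898, …, 2112, 2222.
29 qualify.

29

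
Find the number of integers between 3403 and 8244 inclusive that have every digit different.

The integers in [3403, 8244] that have every digit different: 3405, 3406, 3407, 3408, 3409, 3410, …, 8241, 8243.
2486 qualify.

2486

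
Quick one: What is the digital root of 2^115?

2

The digital root of n equals n mod 9 (or 9 when 9 | n), so we need 2^115 mod 9.
2^115 ≡ 2 (mod 9), so the digital root is 2.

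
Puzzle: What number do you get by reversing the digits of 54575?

Reversing 54575 gives 57545.

57545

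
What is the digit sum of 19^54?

298

19^54 = 1129001324578697586834677702350194330797437762674602085830056130299321
Sum of its 70 digits: 298.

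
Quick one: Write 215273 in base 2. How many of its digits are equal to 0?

9

215273 in base 2 is 110100100011101001.
The digit 0 appears 9 times.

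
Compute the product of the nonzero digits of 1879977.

1×8×7×9×9×7×7 = 222264

222264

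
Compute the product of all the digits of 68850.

0

6×8×8×5×0 = 0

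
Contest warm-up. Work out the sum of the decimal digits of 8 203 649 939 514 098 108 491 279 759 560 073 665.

8+2+0+3+6+4+9+9+3+9+5+1+4+0+9+8+1+0+8+4+9+1+2+7+9+7+5+9+5+6+0+0+7+3+6+6+5 = 180

180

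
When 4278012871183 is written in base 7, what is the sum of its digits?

4278012871183 in base 7 is 621035101265212.
Digit sum: 6+2+1+0+3+5+1+0+1+2+6+5+2+1+2 = 37.

37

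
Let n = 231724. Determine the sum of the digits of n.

2+3+1+7+2+4 = 19

19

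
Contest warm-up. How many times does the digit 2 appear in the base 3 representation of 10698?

10698 in base 3 is 112200020.
The digit 2 appears 3 times.

3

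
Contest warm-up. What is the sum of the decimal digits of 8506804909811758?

79

8+5+0+6+8+0+4+9+0+9+8+1+1+7+5+8 = 79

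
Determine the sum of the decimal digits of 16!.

63

16! = 20922789888000
Sum of its 14 digits: 63.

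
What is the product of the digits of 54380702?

5×4×3×8×0×7×0×2 = 0

0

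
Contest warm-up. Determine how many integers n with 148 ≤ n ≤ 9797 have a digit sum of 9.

205

The integers in [148, 9797] that have a digit sum of 9: 153, 162, 171, 180, 207, 216, …, 8100, 9000.
205 qualify.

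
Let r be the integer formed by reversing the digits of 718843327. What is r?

723348817

Reversing 718843327 gives 723348817.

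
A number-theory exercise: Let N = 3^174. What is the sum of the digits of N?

387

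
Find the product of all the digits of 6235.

180

6×2×3×5 = 180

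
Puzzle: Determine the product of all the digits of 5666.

1080

5×6×6×6 = 1080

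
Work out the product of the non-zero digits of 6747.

6×7×4×7 = 1176

1176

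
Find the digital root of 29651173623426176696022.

2+9+6+5+1+1+7+3+6+2+3+4+2+6+1+7+6+6+9+6+0+2+2 = 96
9+6 = 15
1+5 = 6

6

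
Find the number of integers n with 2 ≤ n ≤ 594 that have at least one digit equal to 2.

195

The integers in [2, 594] that have at least one digit equal to 2: 2, 12, 20, 21, 22, 23, …, 582, 592.
195 qualify.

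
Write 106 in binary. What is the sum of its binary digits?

4

106 in base 2 is 1101010.
Digit sum: 1+1+0+1+0+1+0 = 4.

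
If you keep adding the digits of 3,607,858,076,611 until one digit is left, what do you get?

4

3+6+0+7+8+5+8+0+7+6+6+1+1 = 58
5+8 = 13
1+3 = 4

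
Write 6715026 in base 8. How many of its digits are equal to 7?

1

6715026 in base 8 is 31473222.
The digit 7 appears 1 time.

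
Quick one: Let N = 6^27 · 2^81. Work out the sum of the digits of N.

225

6^27 · 2^81 = 2474647866609317655616857143420724976048668672
Sum of its 46 digits: 225.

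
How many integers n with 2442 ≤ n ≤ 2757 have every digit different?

The integers in [2442, 2757] that have every digit different: 2450, 2451, 2453, 2456, 2457, 2458, …, 2754, 2756.
180 qualify.

180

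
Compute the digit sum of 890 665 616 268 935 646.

96

8+9+0+6+6+5+6+1+6+2+6+8+9+3+5+6+4+6 = 96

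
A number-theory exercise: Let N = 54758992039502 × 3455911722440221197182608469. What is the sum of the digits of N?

196

54758992039502 × 3455911722440221197182608469 = 189242242498325717874586497424210647742438
Sum of its 42 digits: 196.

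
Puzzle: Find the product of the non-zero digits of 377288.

3×7×7×2×8×8 = 18816

18816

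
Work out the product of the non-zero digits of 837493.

18144

8×3×7×4×9×3 = 18144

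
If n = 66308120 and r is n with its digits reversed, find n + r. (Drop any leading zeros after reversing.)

Reverse of 66308120 is 2180366.
66308120 + 2180366 = 68488486

68488486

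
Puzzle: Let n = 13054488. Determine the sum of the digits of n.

33

1+3+0+5+4+4+8+8 = 33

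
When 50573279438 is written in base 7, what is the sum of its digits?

38

50573279438 in base 7 is 3440152532243.
Digit sum: 3+4+4+0+1+5+2+5+3+2+2+4+3 = 38.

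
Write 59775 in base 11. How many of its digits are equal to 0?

59775 in base 11 is 40A01.
The digit 0 appears 2 times.

2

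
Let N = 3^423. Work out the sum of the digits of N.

918

3^423 = 6641875741647707377620101101821522629902510909863741673781301493561793362793645103224211320063959676493841778033124661424810022936614885837458688899686330453559673680288710756961715287976075463097954827
Sum of its 202 digits: 918.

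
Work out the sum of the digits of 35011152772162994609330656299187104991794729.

3+5+0+1+1+1+5+2+7+7+2+1+6+2+9+9+4+6+0+9+3+3+0+6+5+6+2+9+9+1+8+7+1+0+4+9+9+1+7+9+4+7+2+9 = 201

201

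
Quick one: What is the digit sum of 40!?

189

40! = 815915283247897734345611269596115894272000000000
Sum of its 48 digits: 189.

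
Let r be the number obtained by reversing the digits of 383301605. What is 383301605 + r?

Reverse of 383301605 is 506103383.
383301605 + 506103383 = 889404988

889404988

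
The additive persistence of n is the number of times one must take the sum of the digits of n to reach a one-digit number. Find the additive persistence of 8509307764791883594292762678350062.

3

8509307764791883594292762678350062 → 168 → 15 → 6 (3 steps)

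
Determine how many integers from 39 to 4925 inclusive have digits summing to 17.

353

The integers in [39, 4925] that have digits summing to 17: 89, 98, 179, 188, 197, 269, …, 4913, 4922.
353 qualify.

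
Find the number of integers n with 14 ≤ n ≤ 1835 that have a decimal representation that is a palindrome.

The integers in [14, 1835] that have a decimal representation that is a palindrome: 22, 33, 44, 55, 66, 77, …, 1661, 1771.
106 qualify.

106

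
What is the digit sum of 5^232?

5^232 = 1448908652612273978801459086542046684909204991702262110333218382389680210974855218358325032313753295912632390287500452744941237259723720853799022734165191650390625
Sum of its 163 digits: 688.

688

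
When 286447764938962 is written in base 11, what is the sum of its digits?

82

286447764938962 in base 11 is 832A88A66A2900.
Digit sum: 8+3+2+10+8+8+10+6+6+10+2+9+0+0 = 82.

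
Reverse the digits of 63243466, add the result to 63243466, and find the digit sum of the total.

41

Reversal of 63243466 is 66434236; 63243466 + 66434236 = 129677702.
Digit sum of 129677702: 1+2+9+6+7+7+7+0+2 = 41.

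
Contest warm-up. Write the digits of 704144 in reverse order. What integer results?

441407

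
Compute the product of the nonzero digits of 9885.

9×8×8×5 = 2880

2880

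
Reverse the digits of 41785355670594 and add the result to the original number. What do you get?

91293011029308

Reverse of 41785355670594 is 49507655358714.
41785355670594 + 49507655358714 = 91293011029308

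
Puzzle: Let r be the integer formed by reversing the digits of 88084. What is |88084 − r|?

Reverse of 88084 is 48088.
|88084 − 48088| = 39996

39996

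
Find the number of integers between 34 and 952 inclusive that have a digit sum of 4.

11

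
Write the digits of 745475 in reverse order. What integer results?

574547

Reversing 745475 gives 574547.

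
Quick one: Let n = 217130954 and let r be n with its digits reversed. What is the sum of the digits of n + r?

46

Reversal of 217130954 is 459031712; 217130954 + 459031712 = 676162666.
Digit sum of 676162666: 6+7+6+1+6+2+6+6+6 = 46.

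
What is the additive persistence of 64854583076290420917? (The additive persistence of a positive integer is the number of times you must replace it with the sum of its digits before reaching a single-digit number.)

2

64854583076290420917 → 90 → 9 (2 steps)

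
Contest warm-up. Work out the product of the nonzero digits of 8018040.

8×1×8×4 = 256

256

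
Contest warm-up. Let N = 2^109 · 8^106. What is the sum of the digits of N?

2^109 · 8^106 = 346583711765101857447301773017885462929554634421977071896309947576827663475703202879996800763017447262173901370175446478621769728
Sum of its 129 digits: 605.

605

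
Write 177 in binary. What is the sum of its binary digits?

177 in base 2 is 10110001.
Digit sum: 1+0+1+1+0+0+0+1 = 4.

4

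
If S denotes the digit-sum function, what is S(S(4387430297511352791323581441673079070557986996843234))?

First digit sum: 239.
2+3+9 = 14.

14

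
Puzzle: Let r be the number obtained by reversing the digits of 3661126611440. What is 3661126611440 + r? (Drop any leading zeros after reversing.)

4102292823103

Reverse of 3661126611440 is 441166211663.
3661126611440 + 441166211663 = 4102292823103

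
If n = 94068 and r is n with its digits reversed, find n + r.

180117

Reverse of 94068 is 86049.
94068 + 86049 = 180117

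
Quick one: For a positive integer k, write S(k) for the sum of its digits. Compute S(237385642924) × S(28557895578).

3795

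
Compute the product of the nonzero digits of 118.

8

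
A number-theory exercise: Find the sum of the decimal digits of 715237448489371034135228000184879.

7+1+5+2+3+7+4+4+8+4+8+9+3+7+1+0+3+4+1+3+5+2+2+8+0+0+0+1+8+4+8+7+9 = 138

138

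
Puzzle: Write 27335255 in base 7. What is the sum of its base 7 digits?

27335255 in base 7 is 451226423.
Digit sum: 4+5+1+2+2+6+4+2+3 = 29.

29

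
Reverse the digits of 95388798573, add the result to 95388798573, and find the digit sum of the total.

63

Reversal of 95388798573 is 37589788359; 95388798573 + 37589788359 = 132978586932.
Digit sum of 132978586932: 1+3+2+9+7+8+5+8+6+9+3+2 = 63.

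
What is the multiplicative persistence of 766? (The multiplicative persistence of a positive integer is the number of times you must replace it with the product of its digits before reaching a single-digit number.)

766 → 252 → 20 → 0 (3 steps)

3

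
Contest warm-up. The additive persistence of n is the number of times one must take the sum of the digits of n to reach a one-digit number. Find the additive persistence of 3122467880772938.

3

3122467880772938 → 77 → 14 → 5 (3 steps)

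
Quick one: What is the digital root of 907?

9+0+7 = 16
1+6 = 7
(Equivalently, 907 mod 9 = 7.)

7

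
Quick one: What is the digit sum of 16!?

63

16! = 20922789888000
Sum of its 14 digits: 63.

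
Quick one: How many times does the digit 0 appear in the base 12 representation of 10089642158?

2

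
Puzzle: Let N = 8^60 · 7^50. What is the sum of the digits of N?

8^60 · 7^50 = 2756139658260339749812769297231485955139385092951073474104262699675400233381764863742891287117824
Sum of its 97 digits: 454.

454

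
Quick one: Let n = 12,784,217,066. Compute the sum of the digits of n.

44

1+2+7+8+4+2+1+7+0+6+6 = 44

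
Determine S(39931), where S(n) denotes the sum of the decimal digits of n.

3+9+9+3+1 = 25

25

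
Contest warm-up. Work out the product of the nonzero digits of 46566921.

4×6×5×6×6×9×2×1 = 77760

77760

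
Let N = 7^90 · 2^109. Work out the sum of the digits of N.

533

7^90 · 2^109 = 7431784855214573630949083705606907153642387468850949836304039754879709898781452506215058314583078852244799488
Sum of its 109 digits: 533.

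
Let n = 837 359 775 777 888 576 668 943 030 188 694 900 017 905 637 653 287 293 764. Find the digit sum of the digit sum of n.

First digit sum: 301.
3+0+1 = 4.

4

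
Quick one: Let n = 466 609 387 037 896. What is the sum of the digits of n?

4+6+6+6+0+9+3+8+7+0+3+7+8+9+6 = 82

82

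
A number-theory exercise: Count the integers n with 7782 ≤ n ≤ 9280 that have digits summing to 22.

109

The integers in [7782, 9280] that have digits summing to 22: 7807, 7816, 7825, 7834, 7843, 7852, …, 9265, 9274.
109 qualify.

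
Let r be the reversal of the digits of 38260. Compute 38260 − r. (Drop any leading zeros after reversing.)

Reverse of 38260 is 6283.
38260 − 6283 = 31977

31977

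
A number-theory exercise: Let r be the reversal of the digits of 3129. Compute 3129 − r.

-6084

Reverse of 3129 is 9213.
3129 − 9213 = -6084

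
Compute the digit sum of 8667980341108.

8+6+6+7+9+8+0+3+4+1+1+0+8 = 61

61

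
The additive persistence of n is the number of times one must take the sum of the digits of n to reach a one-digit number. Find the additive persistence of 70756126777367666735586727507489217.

3

70756126777367666735586727507489217 → 182 → 11 → 2 (3 steps)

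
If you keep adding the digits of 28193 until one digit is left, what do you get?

2+8+1+9+3 = 23
2+3 = 5

5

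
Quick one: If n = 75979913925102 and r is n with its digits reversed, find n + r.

96132845923059

Reverse of 75979913925102 is 20152931997957.
75979913925102 + 20152931997957 = 96132845923059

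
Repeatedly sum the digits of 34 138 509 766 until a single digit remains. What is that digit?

7

3+4+1+3+8+5+0+9+7+6+6 = 52
5+2 = 7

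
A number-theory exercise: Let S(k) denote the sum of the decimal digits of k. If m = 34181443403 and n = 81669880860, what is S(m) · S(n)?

S(34181443403) = 3+4+1+8+1+4+4+3+4+0+3 = 35.
S(81669880860) = 8+1+6+6+9+8+8+0+8+6+0 = 60.
35 · 60 = 2100.

2100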